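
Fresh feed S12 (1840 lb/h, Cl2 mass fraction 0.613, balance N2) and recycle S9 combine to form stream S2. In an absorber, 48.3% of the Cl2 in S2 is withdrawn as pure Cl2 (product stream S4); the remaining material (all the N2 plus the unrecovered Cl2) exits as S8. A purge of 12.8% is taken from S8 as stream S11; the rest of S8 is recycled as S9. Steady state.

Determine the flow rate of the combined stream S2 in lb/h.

7617 lb/h

N2 enters only via S12 and leaves only via the purge: 1840×0.387 = 0.128×(N2 in S8), and the absorber passes all N2, so N2 in S2 = N2 in S8 = 5563.1 lb/h.
Cl2 in S2: m_A = 1840×0.613 + (1−0.128)·(1−0.483)·m_A, so m_A = 1127.9/0.5492 = 2053.8 lb/h.
S2 = 2053.8 + 5563.1 = 7617 lb/h.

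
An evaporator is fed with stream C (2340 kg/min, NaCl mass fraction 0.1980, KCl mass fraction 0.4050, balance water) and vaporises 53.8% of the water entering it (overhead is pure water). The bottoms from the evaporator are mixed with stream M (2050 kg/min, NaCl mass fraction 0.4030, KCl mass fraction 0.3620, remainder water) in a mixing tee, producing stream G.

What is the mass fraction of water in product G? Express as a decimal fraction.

0.2342

Vapour removed = 0.538×0.397×2340 = 499.79 kg/min; concentrate = 1840.2 kg/min.
water reaching the mixer = 429.19 (from concentrate) + 2050×0.235 = 910.94 kg/min.
Product flow = 1840.2 + 2050 = 3890.2 kg/min; water fraction = 0.2342.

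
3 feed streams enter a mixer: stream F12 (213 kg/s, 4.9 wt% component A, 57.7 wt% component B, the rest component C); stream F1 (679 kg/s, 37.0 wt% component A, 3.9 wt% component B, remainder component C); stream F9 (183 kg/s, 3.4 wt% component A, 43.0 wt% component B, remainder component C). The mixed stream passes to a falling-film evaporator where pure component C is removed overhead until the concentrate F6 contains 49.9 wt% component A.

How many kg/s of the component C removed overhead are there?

538.1 kg/s

component A entering = 213×0.049 + 679×0.370 + 183×0.034 = 267.89 kg/s.
All component A reports to F6, so F6 = 267.89/0.499 = 536.85 kg/s.
Total feed = 1075 kg/s; overhead = 1075 − 536.85 = 538.15 kg/s.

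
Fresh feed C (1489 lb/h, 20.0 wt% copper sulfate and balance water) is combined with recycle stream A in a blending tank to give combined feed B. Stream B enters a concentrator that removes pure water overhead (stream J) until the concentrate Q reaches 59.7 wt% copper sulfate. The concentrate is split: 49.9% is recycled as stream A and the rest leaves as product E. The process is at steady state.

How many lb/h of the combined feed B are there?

Overall copper sulfate balance (none leaves overhead): copper sulfate in fresh feed = copper sulfate in product, i.e. 1489×0.200 = (1−0.499)·Q·0.597.
Q = 297.8/(0.597×0.501) = 995.66 lb/h.
Recycle A = 0.499×995.66 = 496.84 lb/h.
Combined feed B = 1489 + 496.84 = 1985.8 lb/h.

1986 lb/h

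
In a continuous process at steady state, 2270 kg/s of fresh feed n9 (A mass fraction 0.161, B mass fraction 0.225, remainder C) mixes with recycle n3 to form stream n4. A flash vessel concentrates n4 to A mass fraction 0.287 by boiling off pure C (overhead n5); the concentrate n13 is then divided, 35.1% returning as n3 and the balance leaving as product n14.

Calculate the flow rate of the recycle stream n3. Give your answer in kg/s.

Overall A balance (none leaves overhead): A in fresh feed = A in product, i.e. 2270×0.161 = (1−0.351)·n13·0.287.
n13 = 365.47/(0.287×0.649) = 1962.1 kg/s.
Recycle n3 = 0.351×1962.1 = 688.7 kg/s.

688.7 kg/s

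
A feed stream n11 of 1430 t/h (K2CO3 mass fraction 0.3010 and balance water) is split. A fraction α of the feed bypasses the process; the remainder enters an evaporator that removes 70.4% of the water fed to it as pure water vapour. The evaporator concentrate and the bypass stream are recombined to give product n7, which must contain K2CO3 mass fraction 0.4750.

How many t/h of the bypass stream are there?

All 1430×0.301 = 430.43 t/h of K2CO3 reaches n7, so n7 = 430.43/0.475 = 906.17 t/h and vapour = 523.83 t/h.
The evaporator receives (1−α)·1430 of feed at 0.699 water and removes 0.704 of that water:
0.704×0.699×(1−α)×1430 = 523.83
(1−α) = 523.83/703.7 = 0.7444;  α = 0.2556.
Bypass flow = 0.2556×1430 = 365.51 t/h.

365.5 t/h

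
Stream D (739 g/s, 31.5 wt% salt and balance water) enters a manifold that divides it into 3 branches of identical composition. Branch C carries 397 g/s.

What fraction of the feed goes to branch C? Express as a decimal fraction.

0.537

Fraction to C = 397/739 = 0.5372.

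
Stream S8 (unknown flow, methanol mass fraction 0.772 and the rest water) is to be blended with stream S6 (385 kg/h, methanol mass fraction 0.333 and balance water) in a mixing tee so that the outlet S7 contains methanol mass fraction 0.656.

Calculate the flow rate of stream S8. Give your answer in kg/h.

Let S8 be the unknown flow. Total out = 385 + S8.
methanol balance: 128.21 + 0.772·S8 = 0.656·(385 + S8)
(0.772 − 0.656)·S8 = 0.656×385 − 128.21 = 124.35
S8 = 124.35 / 0.116 = 1072 kg/h

1072 kg/h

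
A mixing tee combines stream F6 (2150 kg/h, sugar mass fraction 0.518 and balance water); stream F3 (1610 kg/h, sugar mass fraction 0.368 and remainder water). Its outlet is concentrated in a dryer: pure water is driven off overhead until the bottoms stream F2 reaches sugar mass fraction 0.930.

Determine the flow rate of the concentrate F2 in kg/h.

1835 kg/h

sugar entering = 2150×0.518 + 1610×0.368 = 1706.2 kg/h.
All sugar reports to F2, so F2 = 1706.2/0.930 = 1834.6 kg/h.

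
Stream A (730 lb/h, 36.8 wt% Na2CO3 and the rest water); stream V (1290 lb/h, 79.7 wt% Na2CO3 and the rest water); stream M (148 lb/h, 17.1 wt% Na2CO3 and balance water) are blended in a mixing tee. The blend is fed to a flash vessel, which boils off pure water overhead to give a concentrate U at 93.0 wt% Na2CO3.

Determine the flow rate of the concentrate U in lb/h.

1422 lb/h

Na2CO3 entering = 730×0.368 + 1290×0.797 + 148×0.171 = 1322.1 lb/h.
All Na2CO3 reports to U, so U = 1322.1/0.930 = 1421.6 lb/h.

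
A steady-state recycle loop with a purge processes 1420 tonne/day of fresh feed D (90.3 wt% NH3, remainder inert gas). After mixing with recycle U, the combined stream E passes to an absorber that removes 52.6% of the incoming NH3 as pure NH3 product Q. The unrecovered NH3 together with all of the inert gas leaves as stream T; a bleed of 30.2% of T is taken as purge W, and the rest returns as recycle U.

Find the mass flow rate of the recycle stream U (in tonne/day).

inert gas enters only via D and leaves only via the purge: 1420×0.097 = 0.302×(inert gas in T), and the absorber passes all inert gas, so inert gas in E = inert gas in T = 456.09 tonne/day.
NH3 in E: m_A = 1420×0.903 + (1−0.302)·(1−0.526)·m_A, so m_A = 1282.3/0.6691 = 1916.3 tonne/day.
T = (1−0.526)×1916.3 + 456.09 = 1364.4 tonne/day.
Recycle U = (1−0.302)×1364.4 = 952.35 tonne/day.

952.4 tonne/day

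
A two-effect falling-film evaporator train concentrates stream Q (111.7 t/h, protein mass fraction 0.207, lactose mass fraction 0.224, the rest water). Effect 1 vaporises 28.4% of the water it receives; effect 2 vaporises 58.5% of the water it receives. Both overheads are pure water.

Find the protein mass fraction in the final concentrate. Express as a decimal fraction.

water in feed = 111.7×0.569 = 63.557 t/h.
After stage 1: water left = (1−0.284)×63.557 = 45.507; stream total = 93.65 t/h.
After stage 2: water left = (1−0.585)×45.507 = 18.885; final concentrate = 67.028 t/h.
protein fraction = 23.122/67.028 = 0.345.

0.345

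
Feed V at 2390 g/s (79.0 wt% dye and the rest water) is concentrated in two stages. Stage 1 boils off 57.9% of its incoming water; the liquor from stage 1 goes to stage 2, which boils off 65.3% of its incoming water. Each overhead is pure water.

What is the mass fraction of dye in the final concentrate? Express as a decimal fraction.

water in feed = 2390×0.210 = 501.9 g/s.
After stage 1: water left = (1−0.579)×501.9 = 211.3; stream total = 2099.4 g/s.
After stage 2: water left = (1−0.653)×211.3 = 73.321; final concentrate = 1961.4 g/s.
dye fraction = 1888.1/1961.4 = 0.963.

0.963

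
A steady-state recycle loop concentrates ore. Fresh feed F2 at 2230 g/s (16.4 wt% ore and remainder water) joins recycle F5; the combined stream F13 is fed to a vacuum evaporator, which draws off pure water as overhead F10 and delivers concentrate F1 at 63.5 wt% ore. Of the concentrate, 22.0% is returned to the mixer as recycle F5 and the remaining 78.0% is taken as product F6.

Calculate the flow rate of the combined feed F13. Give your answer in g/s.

2392 g/s

Overall ore balance (none leaves overhead): ore in fresh feed = ore in product, i.e. 2230×0.164 = (1−0.220)·F1·0.635.
F1 = 365.72/(0.635×0.780) = 738.38 g/s.
Recycle F5 = 0.220×738.38 = 162.44 g/s.
Combined feed F13 = 2230 + 162.44 = 2392.4 g/s.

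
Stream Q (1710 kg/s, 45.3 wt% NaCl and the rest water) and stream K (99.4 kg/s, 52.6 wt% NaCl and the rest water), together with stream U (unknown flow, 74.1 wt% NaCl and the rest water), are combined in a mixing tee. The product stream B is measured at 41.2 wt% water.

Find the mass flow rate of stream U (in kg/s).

1549 kg/s

Let U be the unknown flow. Total out = 1809.4 + U.
water balance: 982.49 + 0.259·U = 0.412·(1809.4 + U)
(0.259 − 0.412)·U = 0.412×1809.4 − 982.49 = -237.01
U = -237.01 / -0.153 = 1549.1 kg/s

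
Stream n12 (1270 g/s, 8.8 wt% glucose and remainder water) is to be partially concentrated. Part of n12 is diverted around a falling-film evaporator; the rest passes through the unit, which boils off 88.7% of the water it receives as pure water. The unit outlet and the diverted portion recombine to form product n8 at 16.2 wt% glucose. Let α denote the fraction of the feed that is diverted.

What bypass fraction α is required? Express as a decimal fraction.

All 1270×0.088 = 111.76 g/s of glucose reaches n8, so n8 = 111.76/0.162 = 689.88 g/s and vapour = 580.12 g/s.
The evaporator receives (1−α)·1270 of feed at 0.912 water and removes 0.887 of that water:
0.887×0.912×(1−α)×1270 = 580.12
(1−α) = 580.12/1027.4 = 0.5647;  α = 0.4353.

0.435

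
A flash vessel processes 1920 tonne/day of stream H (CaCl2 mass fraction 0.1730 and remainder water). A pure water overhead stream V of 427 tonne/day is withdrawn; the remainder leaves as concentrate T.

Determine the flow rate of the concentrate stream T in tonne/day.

1493 tonne/day

Concentrate = 1920 − 427 = 1493 tonne/day.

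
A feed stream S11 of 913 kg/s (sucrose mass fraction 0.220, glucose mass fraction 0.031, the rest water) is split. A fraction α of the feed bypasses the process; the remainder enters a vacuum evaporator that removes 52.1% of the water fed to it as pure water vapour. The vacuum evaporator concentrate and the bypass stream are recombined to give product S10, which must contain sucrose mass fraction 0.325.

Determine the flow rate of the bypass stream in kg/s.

157.1 kg/s

All 913×0.220 = 200.86 kg/s of sucrose reaches S10, so S10 = 200.86/0.325 = 618.03 kg/s and vapour = 294.97 kg/s.
The evaporator receives (1−α)·913 of feed at 0.749 water and removes 0.521 of that water:
0.521×0.749×(1−α)×913 = 294.97
(1−α) = 294.97/356.28 = 0.8279;  α = 0.1721.
Bypass flow = 0.1721×913 = 157.11 kg/s.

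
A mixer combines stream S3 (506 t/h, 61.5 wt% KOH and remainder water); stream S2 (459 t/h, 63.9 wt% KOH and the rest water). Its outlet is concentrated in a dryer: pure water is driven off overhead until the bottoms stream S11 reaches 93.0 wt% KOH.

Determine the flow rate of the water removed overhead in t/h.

315 t/h

KOH entering = 506×0.615 + 459×0.639 = 604.49 t/h.
All KOH reports to S11, so S11 = 604.49/0.930 = 649.99 t/h.
Total feed = 965 t/h; overhead = 965 − 649.99 = 315.01 t/h.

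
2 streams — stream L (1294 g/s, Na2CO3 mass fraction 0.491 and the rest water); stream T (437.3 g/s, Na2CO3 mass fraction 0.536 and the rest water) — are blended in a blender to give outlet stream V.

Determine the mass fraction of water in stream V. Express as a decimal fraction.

0.498

Total flow out = 1294 + 437.3 = 1731.3 g/s.
water in = 1294×0.509 + 437.3×0.464 = 861.55 g/s.
water mass fraction in V = 861.55/1731.3 = 0.498.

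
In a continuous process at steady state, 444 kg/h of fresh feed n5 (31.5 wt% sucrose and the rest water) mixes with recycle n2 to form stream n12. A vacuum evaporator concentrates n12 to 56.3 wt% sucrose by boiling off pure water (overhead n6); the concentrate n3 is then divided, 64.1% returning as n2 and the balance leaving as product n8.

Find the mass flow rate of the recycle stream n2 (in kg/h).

443.6 kg/h

Overall sucrose balance (none leaves overhead): sucrose in fresh feed = sucrose in product, i.e. 444×0.315 = (1−0.641)·n3·0.563.
n3 = 139.86/(0.563×0.359) = 691.98 kg/h.
Recycle n2 = 0.641×691.98 = 443.56 kg/h.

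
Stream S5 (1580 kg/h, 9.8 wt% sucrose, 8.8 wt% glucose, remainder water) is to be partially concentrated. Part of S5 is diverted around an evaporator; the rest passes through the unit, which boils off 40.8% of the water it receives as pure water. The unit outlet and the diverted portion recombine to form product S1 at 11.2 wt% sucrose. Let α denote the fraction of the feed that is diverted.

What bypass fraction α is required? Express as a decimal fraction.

0.624

All 1580×0.098 = 154.84 kg/h of sucrose reaches S1, so S1 = 154.84/0.112 = 1382.5 kg/h and vapour = 197.5 kg/h.
The evaporator receives (1−α)·1580 of feed at 0.814 water and removes 0.408 of that water:
0.408×0.814×(1−α)×1580 = 197.5
(1−α) = 197.5/524.74 = 0.3764;  α = 0.6236.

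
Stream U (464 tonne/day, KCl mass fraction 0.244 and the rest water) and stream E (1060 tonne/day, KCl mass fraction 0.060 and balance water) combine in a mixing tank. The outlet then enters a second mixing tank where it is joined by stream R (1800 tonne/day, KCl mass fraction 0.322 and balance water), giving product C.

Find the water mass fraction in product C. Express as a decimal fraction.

Overall, product flow = 3324 tonne/day.
water in = 464×0.756 + 1060×0.940 + 1800×0.678 = 2567.6 tonne/day.
water fraction in C = 0.772.

0.772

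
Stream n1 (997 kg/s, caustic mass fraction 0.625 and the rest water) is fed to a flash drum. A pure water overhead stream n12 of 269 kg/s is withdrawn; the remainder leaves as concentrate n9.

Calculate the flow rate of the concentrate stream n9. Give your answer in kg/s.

728 kg/s

Concentrate = 997 − 269 = 728 kg/s.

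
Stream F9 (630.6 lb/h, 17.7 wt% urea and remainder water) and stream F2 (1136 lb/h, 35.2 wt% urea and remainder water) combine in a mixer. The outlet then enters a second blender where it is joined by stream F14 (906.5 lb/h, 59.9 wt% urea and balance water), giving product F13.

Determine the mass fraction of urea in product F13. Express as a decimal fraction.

Overall, product flow = 2673.1 lb/h.
urea in = 630.6×0.177 + 1136×0.352 + 906.5×0.599 = 1054.5 lb/h.
urea fraction in F13 = 0.394.

0.394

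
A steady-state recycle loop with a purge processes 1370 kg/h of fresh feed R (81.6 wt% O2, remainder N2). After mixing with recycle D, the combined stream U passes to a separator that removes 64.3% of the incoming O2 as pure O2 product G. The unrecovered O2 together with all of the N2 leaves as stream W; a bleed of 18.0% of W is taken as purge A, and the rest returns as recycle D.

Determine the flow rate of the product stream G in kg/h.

1016 kg/h

O2 in U: m_A = 1370×0.816 + (1−0.180)·(1−0.643)·m_A, so m_A = 1117.9/0.7073 = 1580.6 kg/h.
Product G = 0.643×1580.6 = 1016.3 kg/h.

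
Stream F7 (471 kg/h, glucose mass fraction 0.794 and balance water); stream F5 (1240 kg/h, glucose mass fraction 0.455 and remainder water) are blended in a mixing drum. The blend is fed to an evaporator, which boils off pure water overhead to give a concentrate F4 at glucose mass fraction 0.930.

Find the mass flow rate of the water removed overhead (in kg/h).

702.2 kg/h

glucose entering = 471×0.794 + 1240×0.455 = 938.17 kg/h.
All glucose reports to F4, so F4 = 938.17/0.930 = 1008.8 kg/h.
Total feed = 1711 kg/h; overhead = 1711 − 1008.8 = 702.21 kg/h.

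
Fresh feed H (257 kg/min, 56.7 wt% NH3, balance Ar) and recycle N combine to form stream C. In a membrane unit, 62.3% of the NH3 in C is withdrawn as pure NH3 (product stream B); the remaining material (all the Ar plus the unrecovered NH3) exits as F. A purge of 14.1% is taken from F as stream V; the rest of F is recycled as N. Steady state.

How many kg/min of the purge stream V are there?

122.7 kg/min

Ar enters only via H and leaves only via the purge: 257×0.433 = 0.141×(Ar in F), and the membrane unit passes all Ar, so Ar in C = Ar in F = 789.23 kg/min.
NH3 in C: m_A = 257×0.567 + (1−0.141)·(1−0.623)·m_A, so m_A = 145.72/0.6762 = 215.51 kg/min.
F = (1−0.623)×215.51 + 789.23 = 870.47 kg/min.
Purge V = 0.141×870.47 = 122.74 kg/min.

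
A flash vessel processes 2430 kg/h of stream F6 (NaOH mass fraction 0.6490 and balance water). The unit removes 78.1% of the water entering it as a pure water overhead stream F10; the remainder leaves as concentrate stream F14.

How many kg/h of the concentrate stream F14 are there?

1764 kg/h

water entering = 2430×0.351 = 852.93 kg/h; overhead removed = 0.781×852.93 = 666.14 kg/h.
Concentrate = 2430 − 666.14 = 1763.9 kg/h.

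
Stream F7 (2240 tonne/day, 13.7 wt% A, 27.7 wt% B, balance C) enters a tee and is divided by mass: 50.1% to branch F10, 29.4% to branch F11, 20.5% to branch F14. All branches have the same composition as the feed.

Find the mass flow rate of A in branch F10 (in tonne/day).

Branch F10 total = 0.501×2240 = 1122.2 tonne/day.
A in F10 = 0.137×1122.2 = 153.75 tonne/day.

153.7 tonne/day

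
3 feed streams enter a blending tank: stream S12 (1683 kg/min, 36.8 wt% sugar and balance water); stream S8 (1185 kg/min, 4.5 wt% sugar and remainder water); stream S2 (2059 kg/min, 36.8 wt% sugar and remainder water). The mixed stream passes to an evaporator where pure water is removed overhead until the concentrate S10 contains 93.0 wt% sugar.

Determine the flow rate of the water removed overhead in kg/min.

3389 kg/min

sugar entering = 1683×0.368 + 1185×0.045 + 2059×0.368 = 1430.4 kg/min.
All sugar reports to S10, so S10 = 1430.4/0.930 = 1538 kg/min.
Total feed = 4927 kg/min; overhead = 4927 − 1538 = 3389 kg/min.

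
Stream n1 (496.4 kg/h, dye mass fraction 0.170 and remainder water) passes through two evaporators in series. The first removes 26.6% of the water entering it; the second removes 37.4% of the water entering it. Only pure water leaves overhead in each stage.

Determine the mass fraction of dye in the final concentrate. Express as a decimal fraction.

water in feed = 496.4×0.830 = 412.01 kg/h.
After stage 1: water left = (1−0.266)×412.01 = 302.42; stream total = 386.8 kg/h.
After stage 2: water left = (1−0.374)×302.42 = 189.31; final concentrate = 273.7 kg/h.
dye fraction = 84.388/273.7 = 0.308.

0.308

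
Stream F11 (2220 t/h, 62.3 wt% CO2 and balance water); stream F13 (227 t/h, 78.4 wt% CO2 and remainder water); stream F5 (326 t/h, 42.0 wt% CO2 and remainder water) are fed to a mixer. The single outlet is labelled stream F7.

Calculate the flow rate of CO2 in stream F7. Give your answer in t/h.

1698 t/h

CO2 out = CO2 in = 2220×0.623 + 227×0.784 + 326×0.420 = 1697.9 t/h.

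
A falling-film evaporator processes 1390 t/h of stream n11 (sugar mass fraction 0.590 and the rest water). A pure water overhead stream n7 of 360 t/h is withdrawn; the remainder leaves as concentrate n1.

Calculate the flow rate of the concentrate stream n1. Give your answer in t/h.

Concentrate = 1390 − 360 = 1030 t/h.

1030 t/h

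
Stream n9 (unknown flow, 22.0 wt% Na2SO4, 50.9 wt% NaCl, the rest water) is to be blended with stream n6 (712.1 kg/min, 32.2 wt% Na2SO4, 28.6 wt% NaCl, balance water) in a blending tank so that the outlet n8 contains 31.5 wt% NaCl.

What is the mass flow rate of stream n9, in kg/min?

Let n9 be the unknown flow. Total out = 712.1 + n9.
NaCl balance: 203.66 + 0.509·n9 = 0.315·(712.1 + n9)
(0.509 − 0.315)·n9 = 0.315×712.1 − 203.66 = 20.651
n9 = 20.651 / 0.194 = 106.45 kg/min

106.4 kg/min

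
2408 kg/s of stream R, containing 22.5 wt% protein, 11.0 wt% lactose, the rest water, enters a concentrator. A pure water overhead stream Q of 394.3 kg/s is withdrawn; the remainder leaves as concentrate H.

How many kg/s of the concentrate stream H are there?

Concentrate = 2408 − 394.3 = 2013.7 kg/s.

2014 kg/s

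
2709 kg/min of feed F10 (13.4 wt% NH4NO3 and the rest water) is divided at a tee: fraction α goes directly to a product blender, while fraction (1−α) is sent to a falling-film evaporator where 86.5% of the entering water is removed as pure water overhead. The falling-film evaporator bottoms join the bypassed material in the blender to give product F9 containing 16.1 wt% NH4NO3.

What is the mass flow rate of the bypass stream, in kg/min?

2103 kg/min

All 2709×0.134 = 363.01 kg/min of NH4NO3 reaches F9, so F9 = 363.01/0.161 = 2254.7 kg/min and vapour = 454.3 kg/min.
The evaporator receives (1−α)·2709 of feed at 0.866 water and removes 0.865 of that water:
0.865×0.866×(1−α)×2709 = 454.3
(1−α) = 454.3/2029.3 = 0.2239;  α = 0.7761.
Bypass flow = 0.7761×2709 = 2102.5 kg/min.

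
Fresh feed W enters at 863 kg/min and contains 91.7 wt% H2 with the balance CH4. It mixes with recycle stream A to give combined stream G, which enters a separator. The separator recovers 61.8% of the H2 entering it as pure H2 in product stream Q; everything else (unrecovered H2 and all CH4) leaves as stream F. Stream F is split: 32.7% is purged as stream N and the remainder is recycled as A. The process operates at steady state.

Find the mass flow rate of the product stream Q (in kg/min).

658.3 kg/min

H2 in G: m_A = 863×0.917 + (1−0.327)·(1−0.618)·m_A, so m_A = 791.37/0.7429 = 1065.2 kg/min.
Product Q = 0.618×1065.2 = 658.31 kg/min.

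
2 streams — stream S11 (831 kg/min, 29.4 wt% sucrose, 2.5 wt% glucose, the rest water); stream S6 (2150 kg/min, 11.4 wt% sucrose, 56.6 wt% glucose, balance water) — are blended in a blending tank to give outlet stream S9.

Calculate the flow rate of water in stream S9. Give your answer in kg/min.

water out = water in = 831×0.681 + 2150×0.320 = 1253.9 kg/min.

1254 kg/min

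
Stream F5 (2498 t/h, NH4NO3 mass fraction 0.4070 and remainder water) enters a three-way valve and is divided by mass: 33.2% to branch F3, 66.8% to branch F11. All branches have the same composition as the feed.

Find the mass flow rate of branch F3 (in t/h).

829.3 t/h

Branch F3 flow = 0.332×2498 = 829.34 t/h.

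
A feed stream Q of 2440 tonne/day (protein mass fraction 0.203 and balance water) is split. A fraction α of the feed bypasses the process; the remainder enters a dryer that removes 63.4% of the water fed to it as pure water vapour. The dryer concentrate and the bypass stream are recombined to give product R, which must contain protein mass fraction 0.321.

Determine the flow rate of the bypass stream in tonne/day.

664.9 tonne/day

All 2440×0.203 = 495.32 tonne/day of protein reaches R, so R = 495.32/0.321 = 1543.1 tonne/day and vapour = 896.95 tonne/day.
The evaporator receives (1−α)·2440 of feed at 0.797 water and removes 0.634 of that water:
0.634×0.797×(1−α)×2440 = 896.95
(1−α) = 896.95/1232.9 = 0.7275;  α = 0.2725.
Bypass flow = 0.2725×2440 = 664.91 tonne/day.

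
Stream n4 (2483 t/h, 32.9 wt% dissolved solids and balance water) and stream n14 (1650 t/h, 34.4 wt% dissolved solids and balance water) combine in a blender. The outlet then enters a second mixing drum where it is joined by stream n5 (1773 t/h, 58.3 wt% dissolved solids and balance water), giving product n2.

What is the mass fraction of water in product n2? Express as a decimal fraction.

Overall, product flow = 5906 t/h.
water in = 2483×0.671 + 1650×0.656 + 1773×0.417 = 3487.8 t/h.
water fraction in n2 = 0.591.

0.591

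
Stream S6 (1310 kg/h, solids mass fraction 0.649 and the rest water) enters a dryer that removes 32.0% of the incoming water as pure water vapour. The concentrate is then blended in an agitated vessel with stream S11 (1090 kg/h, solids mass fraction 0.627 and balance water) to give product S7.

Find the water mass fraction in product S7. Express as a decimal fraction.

0.319

Vapour removed = 0.320×0.351×1310 = 147.14 kg/h; concentrate = 1162.9 kg/h.
water reaching the mixer = 312.67 (from concentrate) + 1090×0.373 = 719.24 kg/h.
Product flow = 1162.9 + 1090 = 2252.9 kg/h; water fraction = 0.319.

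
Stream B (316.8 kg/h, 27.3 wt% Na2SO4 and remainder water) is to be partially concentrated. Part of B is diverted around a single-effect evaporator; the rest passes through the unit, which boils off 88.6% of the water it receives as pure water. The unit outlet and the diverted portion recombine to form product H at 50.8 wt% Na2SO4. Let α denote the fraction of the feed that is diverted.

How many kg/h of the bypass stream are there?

89.28 kg/h

All 316.8×0.273 = 86.486 kg/h of Na2SO4 reaches H, so H = 86.486/0.508 = 170.25 kg/h and vapour = 146.55 kg/h.
The evaporator receives (1−α)·316.8 of feed at 0.727 water and removes 0.886 of that water:
0.886×0.727×(1−α)×316.8 = 146.55
(1−α) = 146.55/204.06 = 0.7182;  α = 0.2818.
Bypass flow = 0.2818×316.8 = 89.279 kg/h.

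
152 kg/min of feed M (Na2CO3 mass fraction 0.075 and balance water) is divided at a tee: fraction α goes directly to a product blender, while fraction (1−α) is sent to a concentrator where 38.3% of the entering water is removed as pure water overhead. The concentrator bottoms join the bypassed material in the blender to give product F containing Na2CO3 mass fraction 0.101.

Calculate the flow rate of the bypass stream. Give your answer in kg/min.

All 152×0.075 = 11.4 kg/min of Na2CO3 reaches F, so F = 11.4/0.101 = 112.87 kg/min and vapour = 39.129 kg/min.
The evaporator receives (1−α)·152 of feed at 0.925 water and removes 0.383 of that water:
0.383×0.925×(1−α)×152 = 39.129
(1−α) = 39.129/53.85 = 0.7266;  α = 0.2734.
Bypass flow = 0.2734×152 = 41.553 kg/min.

41.55 kg/min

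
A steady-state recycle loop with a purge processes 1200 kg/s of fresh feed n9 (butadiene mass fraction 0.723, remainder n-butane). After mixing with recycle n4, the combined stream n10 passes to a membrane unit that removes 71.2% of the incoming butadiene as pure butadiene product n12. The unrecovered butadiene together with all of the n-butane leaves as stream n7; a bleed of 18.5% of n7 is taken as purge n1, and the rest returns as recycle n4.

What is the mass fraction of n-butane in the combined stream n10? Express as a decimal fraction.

0.613

n-butane enters only via n9 and leaves only via the purge: 1200×0.277 = 0.185×(n-butane in n7), and the membrane unit passes all n-butane, so n-butane in n10 = n-butane in n7 = 1796.8 kg/s.
butadiene in n10: m_A = 1200×0.723 + (1−0.185)·(1−0.712)·m_A, so m_A = 867.6/0.7653 = 1133.7 kg/s.
n10 = 1133.7 + 1796.8 = 2930.5 kg/s.
n-butane fraction in n10 = 1796.8/2930.5 = 0.613.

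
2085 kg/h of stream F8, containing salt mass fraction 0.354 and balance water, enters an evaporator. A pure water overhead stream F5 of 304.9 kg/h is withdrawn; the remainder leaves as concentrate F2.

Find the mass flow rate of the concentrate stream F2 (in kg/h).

Concentrate = 2085 − 304.9 = 1780.1 kg/h.

1780 kg/h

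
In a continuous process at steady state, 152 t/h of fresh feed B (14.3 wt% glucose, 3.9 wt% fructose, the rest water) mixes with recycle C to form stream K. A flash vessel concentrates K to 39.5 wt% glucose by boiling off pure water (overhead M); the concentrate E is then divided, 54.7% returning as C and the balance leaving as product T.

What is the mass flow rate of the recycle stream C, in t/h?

Overall glucose balance (none leaves overhead): glucose in fresh feed = glucose in product, i.e. 152×0.143 = (1−0.547)·E·0.395.
E = 21.736/(0.395×0.453) = 121.47 t/h.
Recycle C = 0.547×121.47 = 66.446 t/h.

66.45 t/h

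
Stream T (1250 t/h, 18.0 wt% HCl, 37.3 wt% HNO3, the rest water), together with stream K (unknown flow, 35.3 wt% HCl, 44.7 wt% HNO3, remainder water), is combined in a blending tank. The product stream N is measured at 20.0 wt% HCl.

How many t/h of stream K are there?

Let K be the unknown flow. Total out = 1250 + K.
HCl balance: 225 + 0.353·K = 0.200·(1250 + K)
(0.353 − 0.200)·K = 0.200×1250 − 225 = 25
K = 25 / 0.153 = 163.4 t/h

163.4 t/h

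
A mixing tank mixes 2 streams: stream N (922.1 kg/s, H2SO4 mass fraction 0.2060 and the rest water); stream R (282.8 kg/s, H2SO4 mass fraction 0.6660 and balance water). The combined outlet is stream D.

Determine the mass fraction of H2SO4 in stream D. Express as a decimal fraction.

0.3140

Total flow out = 922.1 + 282.8 = 1204.9 kg/s.
H2SO4 in = 922.1×0.206 + 282.8×0.666 = 378.3 kg/s.
H2SO4 mass fraction in D = 378.3/1204.9 = 0.3140.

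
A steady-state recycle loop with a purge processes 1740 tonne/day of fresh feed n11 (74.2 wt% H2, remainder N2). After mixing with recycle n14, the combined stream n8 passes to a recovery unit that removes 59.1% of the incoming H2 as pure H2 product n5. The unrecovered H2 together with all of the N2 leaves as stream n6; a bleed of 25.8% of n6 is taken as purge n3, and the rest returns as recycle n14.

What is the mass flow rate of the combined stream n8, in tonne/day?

3594 tonne/day

N2 enters only via n11 and leaves only via the purge: 1740×0.258 = 0.258×(N2 in n6), and the recovery unit passes all N2, so N2 in n8 = N2 in n6 = 1740 tonne/day.
H2 in n8: m_A = 1740×0.742 + (1−0.258)·(1−0.591)·m_A, so m_A = 1291.1/0.6965 = 1853.6 tonne/day.
n8 = 1853.6 + 1740 = 3593.6 tonne/day.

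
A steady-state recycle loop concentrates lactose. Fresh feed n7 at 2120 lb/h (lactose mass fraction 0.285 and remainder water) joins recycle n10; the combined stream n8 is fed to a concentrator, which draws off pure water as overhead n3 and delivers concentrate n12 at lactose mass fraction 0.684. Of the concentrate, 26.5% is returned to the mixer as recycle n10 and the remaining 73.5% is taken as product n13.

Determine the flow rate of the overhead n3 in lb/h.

Overall lactose balance (none leaves overhead): lactose in fresh feed = lactose in product, i.e. 2120×0.285 = (1−0.265)·n12·0.684.
n12 = 604.2/(0.684×0.735) = 1201.8 lb/h.
Recycle n10 = 0.265×1201.8 = 318.48 lb/h.
Combined feed n8 = 2120 + 318.48 = 2438.5 lb/h.
Overhead n3 = n8 − n12 = 2438.5 − 1201.8 = 1236.7 lb/h.

1237 lb/h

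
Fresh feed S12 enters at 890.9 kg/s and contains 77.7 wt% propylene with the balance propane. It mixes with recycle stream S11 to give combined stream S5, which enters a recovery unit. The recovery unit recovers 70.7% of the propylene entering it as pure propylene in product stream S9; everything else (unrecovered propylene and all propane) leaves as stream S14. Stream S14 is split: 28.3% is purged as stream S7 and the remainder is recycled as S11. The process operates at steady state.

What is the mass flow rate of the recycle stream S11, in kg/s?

propane enters only via S12 and leaves only via the purge: 890.9×0.223 = 0.283×(propane in S14), and the recovery unit passes all propane, so propane in S5 = propane in S14 = 702.02 kg/s.
propylene in S5: m_A = 890.9×0.777 + (1−0.283)·(1−0.707)·m_A, so m_A = 692.23/0.7899 = 876.33 kg/s.
S14 = (1−0.707)×876.33 + 702.02 = 958.78 kg/s.
Recycle S11 = (1−0.283)×958.78 = 687.45 kg/s.

687.4 kg/s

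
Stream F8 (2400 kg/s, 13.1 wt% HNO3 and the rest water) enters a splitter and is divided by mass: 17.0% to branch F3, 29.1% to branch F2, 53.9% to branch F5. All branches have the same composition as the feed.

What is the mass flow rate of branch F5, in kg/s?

1294 kg/s

Branch F5 flow = 0.539×2400 = 1293.6 kg/s.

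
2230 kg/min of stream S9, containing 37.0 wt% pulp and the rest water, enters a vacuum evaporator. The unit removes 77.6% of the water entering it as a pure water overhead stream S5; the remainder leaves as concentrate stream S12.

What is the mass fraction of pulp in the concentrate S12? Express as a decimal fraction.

0.7239

pulp is not removed: 2230×0.370 = 825.1 kg/min of pulp enters S12.
water entering = 2230×0.630 = 1404.9 kg/min; overhead removed = 0.776×1404.9 = 1090.2 kg/min.
Concentrate = 2230 − 1090.2 = 1139.8 kg/min.
Mass fraction = 825.1/1139.8 = 0.7239.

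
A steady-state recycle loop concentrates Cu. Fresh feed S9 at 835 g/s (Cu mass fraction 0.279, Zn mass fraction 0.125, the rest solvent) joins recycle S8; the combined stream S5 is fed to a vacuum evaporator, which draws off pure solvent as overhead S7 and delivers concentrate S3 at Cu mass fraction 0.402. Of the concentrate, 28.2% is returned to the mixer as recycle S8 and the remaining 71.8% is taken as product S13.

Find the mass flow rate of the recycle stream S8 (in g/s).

Overall Cu balance (none leaves overhead): Cu in fresh feed = Cu in product, i.e. 835×0.279 = (1−0.282)·S3·0.402.
S3 = 232.97/(0.402×0.718) = 807.12 g/s.
Recycle S8 = 0.282×807.12 = 227.61 g/s.

227.6 g/s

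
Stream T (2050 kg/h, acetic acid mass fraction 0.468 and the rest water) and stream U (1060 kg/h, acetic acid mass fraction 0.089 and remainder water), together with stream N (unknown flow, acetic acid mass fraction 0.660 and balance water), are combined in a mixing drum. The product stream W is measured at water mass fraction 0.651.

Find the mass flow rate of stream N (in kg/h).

Let N be the unknown flow. Total out = 3110 + N.
water balance: 2056.3 + 0.340·N = 0.651·(3110 + N)
(0.340 − 0.651)·N = 0.651×3110 − 2056.3 = -31.65
N = -31.65 / -0.311 = 101.77 kg/h

101.8 kg/h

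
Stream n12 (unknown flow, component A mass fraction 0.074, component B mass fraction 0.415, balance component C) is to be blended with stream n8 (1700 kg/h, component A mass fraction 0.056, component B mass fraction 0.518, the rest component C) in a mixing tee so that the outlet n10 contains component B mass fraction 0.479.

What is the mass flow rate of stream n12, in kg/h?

1036 kg/h

Let n12 be the unknown flow. Total out = 1700 + n12.
component B balance: 880.6 + 0.415·n12 = 0.479·(1700 + n12)
(0.415 − 0.479)·n12 = 0.479×1700 − 880.6 = -66.3
n12 = -66.3 / -0.064 = 1035.9 kg/h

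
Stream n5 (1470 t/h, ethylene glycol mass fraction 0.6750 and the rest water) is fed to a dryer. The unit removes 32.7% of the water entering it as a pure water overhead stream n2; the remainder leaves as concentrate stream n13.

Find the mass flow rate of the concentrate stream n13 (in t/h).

water entering = 1470×0.325 = 477.75 t/h; overhead removed = 0.327×477.75 = 156.22 t/h.
Concentrate = 1470 − 156.22 = 1313.8 t/h.

1314 t/h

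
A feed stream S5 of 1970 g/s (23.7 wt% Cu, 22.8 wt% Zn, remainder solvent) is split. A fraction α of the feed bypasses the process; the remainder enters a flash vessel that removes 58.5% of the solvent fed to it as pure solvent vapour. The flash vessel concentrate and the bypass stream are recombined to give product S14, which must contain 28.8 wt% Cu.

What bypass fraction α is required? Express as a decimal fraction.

All 1970×0.237 = 466.89 g/s of Cu reaches S14, so S14 = 466.89/0.288 = 1621.1 g/s and vapour = 348.85 g/s.
The evaporator receives (1−α)·1970 of feed at 0.535 solvent and removes 0.585 of that solvent:
0.585×0.535×(1−α)×1970 = 348.85
(1−α) = 348.85/616.56 = 0.5658;  α = 0.4342.

0.434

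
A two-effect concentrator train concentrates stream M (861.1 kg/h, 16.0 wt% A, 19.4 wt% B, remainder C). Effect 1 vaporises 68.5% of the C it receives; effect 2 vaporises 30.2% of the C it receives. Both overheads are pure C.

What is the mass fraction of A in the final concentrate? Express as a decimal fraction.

C in feed = 861.1×0.646 = 556.27 kg/h.
After stage 1: C left = (1−0.685)×556.27 = 175.23; stream total = 480.05 kg/h.
After stage 2: C left = (1−0.302)×175.23 = 122.31; final concentrate = 427.14 kg/h.
A fraction = 137.78/427.14 = 0.323.

0.323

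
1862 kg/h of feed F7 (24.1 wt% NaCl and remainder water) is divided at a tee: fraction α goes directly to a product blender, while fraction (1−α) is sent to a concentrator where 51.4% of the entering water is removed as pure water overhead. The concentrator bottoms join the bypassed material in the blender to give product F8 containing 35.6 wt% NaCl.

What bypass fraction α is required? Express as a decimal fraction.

0.172

All 1862×0.241 = 448.74 kg/h of NaCl reaches F8, so F8 = 448.74/0.356 = 1260.5 kg/h and vapour = 601.49 kg/h.
The evaporator receives (1−α)·1862 of feed at 0.759 water and removes 0.514 of that water:
0.514×0.759×(1−α)×1862 = 601.49
(1−α) = 601.49/726.41 = 0.8280;  α = 0.1720.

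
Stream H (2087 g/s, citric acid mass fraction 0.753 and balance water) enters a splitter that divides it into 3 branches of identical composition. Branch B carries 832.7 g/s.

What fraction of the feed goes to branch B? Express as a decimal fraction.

Fraction to B = 832.7/2087 = 0.3990.

0.399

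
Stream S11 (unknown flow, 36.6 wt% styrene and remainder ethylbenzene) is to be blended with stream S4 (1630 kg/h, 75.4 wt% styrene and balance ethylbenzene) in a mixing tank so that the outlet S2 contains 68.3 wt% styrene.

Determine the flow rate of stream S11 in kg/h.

Let S11 be the unknown flow. Total out = 1630 + S11.
styrene balance: 1229 + 0.366·S11 = 0.683·(1630 + S11)
(0.366 − 0.683)·S11 = 0.683×1630 − 1229 = -115.73
S11 = -115.73 / -0.317 = 365.08 kg/h

365.1 kg/h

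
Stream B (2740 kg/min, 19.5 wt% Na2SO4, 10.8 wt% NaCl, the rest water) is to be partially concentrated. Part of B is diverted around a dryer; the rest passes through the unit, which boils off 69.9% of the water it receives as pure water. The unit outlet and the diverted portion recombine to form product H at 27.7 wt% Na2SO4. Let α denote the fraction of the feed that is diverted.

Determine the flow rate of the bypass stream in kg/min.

All 2740×0.195 = 534.3 kg/min of Na2SO4 reaches H, so H = 534.3/0.277 = 1928.9 kg/min and vapour = 811.12 kg/min.
The evaporator receives (1−α)·2740 of feed at 0.697 water and removes 0.699 of that water:
0.699×0.697×(1−α)×2740 = 811.12
(1−α) = 811.12/1334.9 = 0.6076;  α = 0.3924.
Bypass flow = 0.3924×2740 = 1075.2 kg/min.

1075 kg/min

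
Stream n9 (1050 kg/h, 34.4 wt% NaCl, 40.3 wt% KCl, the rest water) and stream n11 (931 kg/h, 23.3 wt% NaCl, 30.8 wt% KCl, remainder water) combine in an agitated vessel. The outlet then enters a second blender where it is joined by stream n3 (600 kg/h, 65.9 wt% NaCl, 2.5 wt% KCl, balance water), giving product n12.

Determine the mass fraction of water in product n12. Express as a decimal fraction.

0.342

Overall, product flow = 2581 kg/h.
water in = 1050×0.253 + 931×0.459 + 600×0.316 = 882.58 kg/h.
water fraction in n12 = 0.342.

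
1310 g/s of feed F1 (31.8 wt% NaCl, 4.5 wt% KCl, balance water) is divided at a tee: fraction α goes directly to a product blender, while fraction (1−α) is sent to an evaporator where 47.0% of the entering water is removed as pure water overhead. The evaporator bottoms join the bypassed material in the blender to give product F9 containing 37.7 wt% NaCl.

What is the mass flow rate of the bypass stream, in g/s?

625.2 g/s

All 1310×0.318 = 416.58 g/s of NaCl reaches F9, so F9 = 416.58/0.377 = 1105 g/s and vapour = 205.01 g/s.
The evaporator receives (1−α)·1310 of feed at 0.637 water and removes 0.470 of that water:
0.470×0.637×(1−α)×1310 = 205.01
(1−α) = 205.01/392.2 = 0.5227;  α = 0.4773.
Bypass flow = 0.4773×1310 = 625.23 g/s.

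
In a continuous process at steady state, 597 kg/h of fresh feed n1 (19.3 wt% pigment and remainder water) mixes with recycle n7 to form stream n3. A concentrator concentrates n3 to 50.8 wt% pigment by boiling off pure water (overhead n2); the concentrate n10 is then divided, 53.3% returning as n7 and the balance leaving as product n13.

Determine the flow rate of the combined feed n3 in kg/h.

855.9 kg/h

Overall pigment balance (none leaves overhead): pigment in fresh feed = pigment in product, i.e. 597×0.193 = (1−0.533)·n10·0.508.
n10 = 115.22/(0.508×0.467) = 485.68 kg/h.
Recycle n7 = 0.533×485.68 = 258.87 kg/h.
Combined feed n3 = 597 + 258.87 = 855.87 kg/h.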